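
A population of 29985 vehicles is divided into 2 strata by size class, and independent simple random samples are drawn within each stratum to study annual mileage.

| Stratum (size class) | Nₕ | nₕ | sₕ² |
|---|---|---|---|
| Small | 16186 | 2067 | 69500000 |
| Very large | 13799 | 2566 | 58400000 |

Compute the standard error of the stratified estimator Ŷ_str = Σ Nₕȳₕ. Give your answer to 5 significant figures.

Var(Ŷ_str) = Σₕ Nₕ²(1 − fₕ)sₕ²/nₕ.
Small: 16186²·(1 − 2067/16186)·69500000/2067 = 7.6840079 × 10^12.
Very large: 13799²·(1 − 2566/13799)·58400000/2566 = 3.5277644 × 10^12.
Sum = 1.1211772 × 10^13.
SE = √(1.1211772 × 10^13) = 3.3484 × 10^6.

3.3484 × 10^6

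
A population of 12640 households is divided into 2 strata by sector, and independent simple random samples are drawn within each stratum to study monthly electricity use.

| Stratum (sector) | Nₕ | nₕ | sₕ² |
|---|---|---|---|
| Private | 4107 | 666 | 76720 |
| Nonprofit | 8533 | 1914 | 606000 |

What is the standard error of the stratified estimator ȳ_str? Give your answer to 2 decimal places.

11.05

Var(ȳ_str) = Σₕ Wₕ²(1 − fₕ)sₕ²/nₕ with Wₕ = Nₕ/N, N = 12640.
Private: Wₕ = 0.32492089; term = 0.32492089²·(1 − 0.16216216)·76720/666 = 10.189423.
Nonprofit: Wₕ = 0.67507911; term = 0.67507911²·(1 − 0.22430564)·606000/1914 = 111.92592.
Sum = 122.11534.
SE = √(122.11534) = 11.05.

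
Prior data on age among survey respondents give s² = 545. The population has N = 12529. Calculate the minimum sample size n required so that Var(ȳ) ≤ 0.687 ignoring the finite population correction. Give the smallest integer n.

Without fpc, n₀ = s²/D = 545/0.687 = 793.3042.
Rounding up, n = 794.

794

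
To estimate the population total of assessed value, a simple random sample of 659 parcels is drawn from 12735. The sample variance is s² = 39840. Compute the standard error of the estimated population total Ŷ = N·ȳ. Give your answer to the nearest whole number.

96422

Var(Ŷ) = N²·Var(ȳ) = N²·(1 − n/N)·s²/n.
f = 659/12735 = 0.05174715; Var(ȳ) = 0.94825285·39840/659 = 57.326849.
Var(Ŷ) = 12735² · 57.326849 = 9.2972813 × 10^9.
SE(Ŷ) = √(9.2972813 × 10^9) = 96422.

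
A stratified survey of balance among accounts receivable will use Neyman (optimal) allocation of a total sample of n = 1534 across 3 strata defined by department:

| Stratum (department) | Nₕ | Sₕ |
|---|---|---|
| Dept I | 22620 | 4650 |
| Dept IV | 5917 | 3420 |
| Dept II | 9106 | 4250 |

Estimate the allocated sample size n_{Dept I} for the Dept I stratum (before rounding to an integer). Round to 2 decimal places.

983.13

Neyman allocation: nₕ = n·NₕSₕ / Σⱼ NⱼSⱼ.
Σ NⱼSⱼ = 22620·4650 + 5917·3420 + 9106·4250 = 1.6411964 × 10^8.
n_{Dept I} = 1534·22620·4650 / (1.6411964 × 10^8) = 983.13.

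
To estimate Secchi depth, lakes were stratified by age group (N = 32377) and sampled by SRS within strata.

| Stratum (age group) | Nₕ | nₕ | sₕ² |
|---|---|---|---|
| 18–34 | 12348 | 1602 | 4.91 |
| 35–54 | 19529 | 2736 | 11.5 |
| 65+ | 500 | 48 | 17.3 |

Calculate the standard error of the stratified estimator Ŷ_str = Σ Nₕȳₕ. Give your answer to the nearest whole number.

Var(Ŷ_str) = Σₕ Nₕ²(1 − fₕ)sₕ²/nₕ.
18–34: 12348²·(1 − 1602/12348)·4.91/1602 = 406689.01.
35–54: 19529²·(1 − 2736/19529)·11.5/2736 = 1.3784469 × 10^6.
65+: 500²·(1 − 48/500)·17.3/48 = 81454.167.
Sum = 1.8665901 × 10^6.
SE = √(1.8665901 × 10^6) = 1366.

1366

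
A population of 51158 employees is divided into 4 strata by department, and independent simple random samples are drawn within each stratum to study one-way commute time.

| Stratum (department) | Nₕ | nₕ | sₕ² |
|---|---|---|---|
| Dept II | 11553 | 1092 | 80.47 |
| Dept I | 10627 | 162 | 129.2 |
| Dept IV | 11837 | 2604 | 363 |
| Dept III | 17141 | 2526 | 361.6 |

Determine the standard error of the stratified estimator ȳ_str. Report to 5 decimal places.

0.23836

Var(ȳ_str) = Σₕ Wₕ²(1 − fₕ)sₕ²/nₕ with Wₕ = Nₕ/N, N = 51158.
Dept II: Wₕ = 0.22582978; term = 0.22582978²·(1 − 0.09452090)·80.47/1092 = 0.0034029238.
Dept I: Wₕ = 0.20772900; term = 0.20772900²·(1 − 0.01524419)·129.2/162 = 0.033889901.
Dept IV: Wₕ = 0.23138121; term = 0.23138121²·(1 − 0.21998817)·363/2604 = 0.0058213406.
Dept III: Wₕ = 0.33506001; term = 0.33506001²·(1 − 0.14736596)·361.6/2526 = 0.013702599.
Sum = 0.056816764.
SE = √(0.056816764) = 0.23836.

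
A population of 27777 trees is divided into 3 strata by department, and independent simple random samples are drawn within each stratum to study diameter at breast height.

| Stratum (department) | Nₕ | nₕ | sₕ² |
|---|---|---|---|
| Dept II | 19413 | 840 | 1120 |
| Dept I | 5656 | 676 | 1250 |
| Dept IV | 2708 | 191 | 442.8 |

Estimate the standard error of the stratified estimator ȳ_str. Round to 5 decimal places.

0.84325

Var(ȳ_str) = Σₕ Wₕ²(1 − fₕ)sₕ²/nₕ with Wₕ = Nₕ/N, N = 27777.
Dept II: Wₕ = 0.69888757; term = 0.69888757²·(1 − 0.04326997)·1120/840 = 0.62307851.
Dept I: Wₕ = 0.20362170; term = 0.20362170²·(1 − 0.11951909)·1250/676 = 0.067504291.
Dept IV: Wₕ = 0.09749073; term = 0.09749073²·(1 − 0.07053176)·442.8/191 = 0.020480259.
Sum = 0.71106306.
SE = √(0.71106306) = 0.84325.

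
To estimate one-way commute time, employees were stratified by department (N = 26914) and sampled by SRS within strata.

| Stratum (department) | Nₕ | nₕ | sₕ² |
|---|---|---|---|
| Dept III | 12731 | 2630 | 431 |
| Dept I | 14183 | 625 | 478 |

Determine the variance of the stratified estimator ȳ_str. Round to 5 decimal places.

Var(ȳ_str) = Σₕ Wₕ²(1 − fₕ)sₕ²/nₕ with Wₕ = Nₕ/N, N = 26914.
Dept III: Wₕ = 0.47302519; term = 0.47302519²·(1 − 0.20658236)·431/2630 = 0.029093228.
Dept I: Wₕ = 0.52697481; term = 0.52697481²·(1 − 0.04406684)·478/625 = 0.20302762.
Sum = 0.23212085.

0.23212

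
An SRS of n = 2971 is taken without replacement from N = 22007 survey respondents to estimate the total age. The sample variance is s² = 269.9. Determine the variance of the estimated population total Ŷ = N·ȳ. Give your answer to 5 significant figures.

3.8057 × 10^7

Var(Ŷ) = N²·Var(ȳ) = N²·(1 − n/N)·s²/n.
f = 2971/22007 = 0.13500250; Var(ȳ) = 0.86499750·269.9/2971 = 0.078580554.
Var(Ŷ) = 22007² · 0.078580554 = 3.8057195 × 10^7.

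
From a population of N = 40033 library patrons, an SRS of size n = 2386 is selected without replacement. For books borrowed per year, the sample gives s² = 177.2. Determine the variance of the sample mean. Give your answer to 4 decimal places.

Under SRS without replacement, Var(ȳ) = (1 − f)·s²/n with f = n/N = 2386/40033 = 0.05960083.
Var(ȳ) = (1 − 0.05960083)·177.2/2386 = 0.94039917·0.074266555 = 0.069840207.

0.0698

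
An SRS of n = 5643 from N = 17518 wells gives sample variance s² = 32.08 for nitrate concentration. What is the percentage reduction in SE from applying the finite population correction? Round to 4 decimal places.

f = n/N = 5643/17518 = 0.32212581.
SE_no-fpc = √(s²/n) = 0.075398404; SE_fpc = √((1−f)s²/n) = 0.062077855.
Ratio = √(1−f) = 0.82333115. Reduction = 100·(1 − 0.82333115) = 17.6669%.

17.6669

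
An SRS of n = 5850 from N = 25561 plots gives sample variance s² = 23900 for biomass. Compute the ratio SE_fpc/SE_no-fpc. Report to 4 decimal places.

f = n/N = 5850/25561 = 0.22886429.
SE_no-fpc = √(s²/n) = 2.0212546; SE_fpc = √((1−f)s²/n) = 1.7749512.
Ratio = √(1−f) = 0.87814333.

0.8781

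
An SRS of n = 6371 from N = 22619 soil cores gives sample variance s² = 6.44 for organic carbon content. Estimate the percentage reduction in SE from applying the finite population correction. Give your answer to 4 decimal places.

15.2454

f = n/N = 6371/22619 = 0.28166586.
SE_no-fpc = √(s²/n) = 0.031793558; SE_fpc = √((1−f)s²/n) = 0.026946501.
Ratio = √(1−f) = 0.84754595. Reduction = 100·(1 − 0.84754595) = 15.2454%.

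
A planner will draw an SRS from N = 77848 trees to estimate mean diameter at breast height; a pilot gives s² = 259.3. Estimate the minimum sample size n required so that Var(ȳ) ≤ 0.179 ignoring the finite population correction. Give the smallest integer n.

Without fpc, n₀ = s²/D = 259.3/0.179 = 1448.6034.
Rounding up, n = 1449.

1449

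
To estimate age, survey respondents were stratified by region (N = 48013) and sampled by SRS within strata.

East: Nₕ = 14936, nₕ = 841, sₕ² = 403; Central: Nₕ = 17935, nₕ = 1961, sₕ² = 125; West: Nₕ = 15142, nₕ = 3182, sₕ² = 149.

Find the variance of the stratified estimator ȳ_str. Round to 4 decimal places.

0.0554

Var(ȳ_str) = Σₕ Wₕ²(1 − fₕ)sₕ²/nₕ with Wₕ = Nₕ/N, N = 48013.
East: Wₕ = 0.31108242; term = 0.31108242²·(1 − 0.05630691)·403/841 = 0.043761354.
Central: Wₕ = 0.37354466; term = 0.37354466²·(1 − 0.10933928)·125/1961 = 0.007921908.
West: Wₕ = 0.31537292; term = 0.31537292²·(1 − 0.21014397)·149/3182 = 0.0036786022.
Sum = 0.055361864.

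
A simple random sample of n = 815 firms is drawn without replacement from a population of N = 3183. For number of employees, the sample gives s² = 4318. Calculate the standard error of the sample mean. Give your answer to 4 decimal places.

Under SRS without replacement, Var(ȳ) = (1 − f)·s²/n with f = n/N = 815/3183 = 0.25604775.
Var(ȳ) = (1 − 0.25604775)·4318/815 = 0.74395225·5.2981595 = 3.9415777.
SE(ȳ) = √(3.9415777) = 1.9853.

1.9853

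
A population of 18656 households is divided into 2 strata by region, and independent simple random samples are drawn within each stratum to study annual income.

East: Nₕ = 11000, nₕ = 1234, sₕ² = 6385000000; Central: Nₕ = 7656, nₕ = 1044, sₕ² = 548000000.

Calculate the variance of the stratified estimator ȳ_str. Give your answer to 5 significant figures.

Var(ȳ_str) = Σₕ Wₕ²(1 − fₕ)sₕ²/nₕ with Wₕ = Nₕ/N, N = 18656.
East: Wₕ = 0.58962264; term = 0.58962264²·(1 − 0.11218182)·6385000000/1234 = 1.5970484 × 10^6.
Central: Wₕ = 0.41037736; term = 0.41037736²·(1 − 0.13636364)·548000000/1044 = 76344.501.
Sum = 1.6733929 × 10^6.

1.6734 × 10^6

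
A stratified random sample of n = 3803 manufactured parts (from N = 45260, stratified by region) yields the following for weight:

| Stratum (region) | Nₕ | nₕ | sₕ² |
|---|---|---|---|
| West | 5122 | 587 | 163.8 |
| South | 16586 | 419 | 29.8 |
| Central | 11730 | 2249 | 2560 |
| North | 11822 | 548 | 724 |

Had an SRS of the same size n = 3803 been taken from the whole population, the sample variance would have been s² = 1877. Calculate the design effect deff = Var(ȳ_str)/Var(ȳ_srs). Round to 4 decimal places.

Var(ȳ_str) = Σ Wₕ²(1−fₕ)sₕ²/nₕ with Wₕ = Nₕ/45260:
  West: (5122/45260)²·(1−587/5122)·163.8/587 = 0.0031641973
  South: (16586/45260)²·(1−419/16586)·29.8/419 = 0.0093098834
  Central: (11730/45260)²·(1−2249/11730)·2560/2249 = 0.061797879
  North: (11822/45260)²·(1−548/11822)·724/548 = 0.085960294
  → Var(ȳ_str) = 0.16023225.
Var(ȳ_srs) = (1 − 3803/45260)·1877/3803 = 0.45208622.
deff = 0.16023225 / 0.45208622 = 0.3544.

0.3544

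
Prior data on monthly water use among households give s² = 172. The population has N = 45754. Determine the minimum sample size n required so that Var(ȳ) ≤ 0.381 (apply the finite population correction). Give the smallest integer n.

448

Without fpc, n₀ = s²/D = 172/0.381 = 451.4436.
With fpc, (1 − n/N)·s²/n ≤ D requires n ≥ n₀/(1 + n₀/N) = 451.4436/(1 + 451.4436/45754) = 447.0328.
Rounding up, n = 448.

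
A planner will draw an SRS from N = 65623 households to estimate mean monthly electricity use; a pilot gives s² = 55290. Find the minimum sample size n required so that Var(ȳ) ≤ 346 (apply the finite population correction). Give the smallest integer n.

Without fpc, n₀ = s²/D = 55290/346 = 159.7977.
With fpc, (1 − n/N)·s²/n ≤ D requires n ≥ n₀/(1 + n₀/N) = 159.7977/(1 + 159.7977/65623) = 159.4095.
Rounding up, n = 160.

160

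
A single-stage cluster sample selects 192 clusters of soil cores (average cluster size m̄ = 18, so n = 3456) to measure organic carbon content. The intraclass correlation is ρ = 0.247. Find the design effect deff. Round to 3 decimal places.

deff = 1 + (18 − 1)·0.247 = 1 + 4.199 = 5.199.

5.199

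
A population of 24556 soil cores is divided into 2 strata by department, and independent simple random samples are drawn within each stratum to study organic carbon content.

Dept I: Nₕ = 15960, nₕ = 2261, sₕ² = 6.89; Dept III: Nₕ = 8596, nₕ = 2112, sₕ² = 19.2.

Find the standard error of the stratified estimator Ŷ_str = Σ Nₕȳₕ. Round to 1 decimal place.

1083.0

Var(Ŷ_str) = Σₕ Nₕ²(1 − fₕ)sₕ²/nₕ.
Dept I: 15960²·(1 − 2261/15960)·6.89/2261 = 666254.89.
Dept III: 8596²·(1 − 2112/8596)·19.2/2112 = 506695.13.
Sum = 1.17295 × 10^6.
SE = √(1.17295 × 10^6) = 1083.0.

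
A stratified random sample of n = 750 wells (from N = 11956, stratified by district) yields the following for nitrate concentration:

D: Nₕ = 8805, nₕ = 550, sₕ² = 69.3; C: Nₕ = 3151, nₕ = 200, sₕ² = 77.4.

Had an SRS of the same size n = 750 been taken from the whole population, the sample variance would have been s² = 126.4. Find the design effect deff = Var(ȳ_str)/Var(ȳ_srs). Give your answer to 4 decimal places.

Var(ȳ_str) = Σ Wₕ²(1−fₕ)sₕ²/nₕ with Wₕ = Nₕ/11956:
  D: (8805/11956)²·(1−550/8805)·69.3/550 = 0.064068591
  C: (3151/11956)²·(1−200/3151)·77.4/200 = 0.025174263
  → Var(ȳ_str) = 0.089242854.
Var(ȳ_srs) = (1 − 750/11956)·126.4/750 = 0.15796124.
deff = 0.089242854 / 0.15796124 = 0.5650.

0.5650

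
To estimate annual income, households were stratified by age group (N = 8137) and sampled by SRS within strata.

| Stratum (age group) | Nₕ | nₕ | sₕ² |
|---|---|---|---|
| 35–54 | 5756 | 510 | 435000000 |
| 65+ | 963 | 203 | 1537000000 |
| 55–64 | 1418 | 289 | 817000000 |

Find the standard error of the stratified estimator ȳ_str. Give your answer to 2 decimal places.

Var(ȳ_str) = Σₕ Wₕ²(1 − fₕ)sₕ²/nₕ with Wₕ = Nₕ/N, N = 8137.
35–54: Wₕ = 0.70738601; term = 0.70738601²·(1 − 0.08860320)·435000000/510 = 388990.97.
65+: Wₕ = 0.11834829; term = 0.11834829²·(1 − 0.21079958)·1537000000/203 = 83692.989.
55–64: Wₕ = 0.17426570; term = 0.17426570²·(1 − 0.20380818)·817000000/289 = 68354.287.
Sum = 541038.25.
SE = √(541038.25) = 735.55.

735.55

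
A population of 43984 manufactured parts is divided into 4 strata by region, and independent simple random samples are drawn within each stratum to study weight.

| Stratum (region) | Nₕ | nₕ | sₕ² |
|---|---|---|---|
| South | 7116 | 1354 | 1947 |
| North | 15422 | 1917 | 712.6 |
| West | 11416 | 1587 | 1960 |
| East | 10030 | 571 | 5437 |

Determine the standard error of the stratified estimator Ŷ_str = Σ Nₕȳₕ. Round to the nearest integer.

34327

Var(Ŷ_str) = Σₕ Nₕ²(1 − fₕ)sₕ²/nₕ.
South: 7116²·(1 − 1354/7116)·1947/1354 = 5.8959865 × 10^7.
North: 15422²·(1 − 1917/15422)·712.6/1917 = 7.7421038 × 10^7.
West: 11416²·(1 − 1587/11416)·1960/1587 = 1.385806 × 10^8.
East: 10030²·(1 − 571/10030)·5437/571 = 9.0337774 × 10^8.
Sum = 1.1783392 × 10^9.
SE = √(1.1783392 × 10^9) = 34327.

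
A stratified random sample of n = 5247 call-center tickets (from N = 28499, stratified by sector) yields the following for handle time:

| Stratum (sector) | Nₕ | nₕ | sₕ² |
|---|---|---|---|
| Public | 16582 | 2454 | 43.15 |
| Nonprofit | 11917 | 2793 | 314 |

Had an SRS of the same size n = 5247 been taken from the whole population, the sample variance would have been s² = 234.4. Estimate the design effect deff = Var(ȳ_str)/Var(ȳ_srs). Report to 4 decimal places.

0.5521

Var(ȳ_str) = Σ Wₕ²(1−fₕ)sₕ²/nₕ with Wₕ = Nₕ/28499:
  Public: (16582/28499)²·(1−2454/16582)·43.15/2454 = 0.0050718289
  Nonprofit: (11917/28499)²·(1−2793/11917)·314/2793 = 0.015050526
  → Var(ȳ_str) = 0.020122355.
Var(ȳ_srs) = (1 − 5247/28499)·234.4/5247 = 0.036448297.
deff = 0.020122355 / 0.036448297 = 0.5521.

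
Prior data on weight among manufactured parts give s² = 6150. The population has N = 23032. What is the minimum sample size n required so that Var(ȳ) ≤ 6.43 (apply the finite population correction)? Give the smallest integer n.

919

Without fpc, n₀ = s²/D = 6150/6.43 = 956.4541.
With fpc, (1 − n/N)·s²/n ≤ D requires n ≥ n₀/(1 + n₀/N) = 956.4541/(1 + 956.4541/23032) = 918.3189.
Rounding up, n = 919.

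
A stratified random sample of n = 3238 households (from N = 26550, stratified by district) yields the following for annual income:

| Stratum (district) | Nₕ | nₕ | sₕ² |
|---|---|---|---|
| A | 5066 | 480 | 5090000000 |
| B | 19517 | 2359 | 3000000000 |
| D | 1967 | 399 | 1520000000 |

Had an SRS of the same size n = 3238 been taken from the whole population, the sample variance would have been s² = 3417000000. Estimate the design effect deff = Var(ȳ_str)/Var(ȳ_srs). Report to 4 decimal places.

Var(ȳ_str) = Σ Wₕ²(1−fₕ)sₕ²/nₕ with Wₕ = Nₕ/26550:
  A: (5066/26550)²·(1−480/5066)·5090000000/480 = 349499.64
  B: (19517/26550)²·(1−2359/19517)·3000000000/2359 = 604148.9
  D: (1967/26550)²·(1−399/1967)·1520000000/399 = 16668.329
  → Var(ȳ_str) = 970316.87.
Var(ȳ_srs) = (1 − 3238/26550)·3417000000/3238 = 926580.47.
deff = 970316.87 / 926580.47 = 1.0472.

1.0472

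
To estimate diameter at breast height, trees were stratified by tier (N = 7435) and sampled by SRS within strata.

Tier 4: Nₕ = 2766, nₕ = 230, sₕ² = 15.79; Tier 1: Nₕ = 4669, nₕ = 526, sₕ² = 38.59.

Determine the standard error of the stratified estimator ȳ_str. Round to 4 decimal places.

Var(ȳ_str) = Σₕ Wₕ²(1 − fₕ)sₕ²/nₕ with Wₕ = Nₕ/N, N = 7435.
Tier 4: Wₕ = 0.37202421; term = 0.37202421²·(1 − 0.08315257)·15.79/230 = 0.0087115167.
Tier 1: Wₕ = 0.62797579; term = 0.62797579²·(1 − 0.11265796)·38.59/526 = 0.025672366.
Sum = 0.034383883.
SE = √(0.034383883) = 0.1854.

0.1854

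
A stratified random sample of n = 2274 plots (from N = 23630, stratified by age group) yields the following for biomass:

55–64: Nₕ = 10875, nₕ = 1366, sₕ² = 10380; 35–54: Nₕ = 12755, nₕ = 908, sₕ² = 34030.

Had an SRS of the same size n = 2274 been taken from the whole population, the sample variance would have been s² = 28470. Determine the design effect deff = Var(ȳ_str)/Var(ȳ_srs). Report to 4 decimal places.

1.0207

Var(ȳ_str) = Σ Wₕ²(1−fₕ)sₕ²/nₕ with Wₕ = Nₕ/23630:
  55–64: (10875/23630)²·(1−1366/10875)·10380/1366 = 1.4072891
  35–54: (12755/23630)²·(1−908/12755)·34030/908 = 10.142325
  → Var(ȳ_str) = 11.549614.
Var(ȳ_srs) = (1 − 2274/23630)·28470/2274 = 11.314965.
deff = 11.549614 / 11.314965 = 1.0207.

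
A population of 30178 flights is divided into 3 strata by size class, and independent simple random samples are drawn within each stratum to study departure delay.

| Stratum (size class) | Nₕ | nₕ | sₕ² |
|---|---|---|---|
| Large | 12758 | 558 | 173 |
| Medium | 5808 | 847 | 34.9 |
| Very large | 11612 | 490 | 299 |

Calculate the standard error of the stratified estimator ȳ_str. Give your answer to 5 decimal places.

0.37527

Var(ȳ_str) = Σₕ Wₕ²(1 − fₕ)sₕ²/nₕ with Wₕ = Nₕ/N, N = 30178.
Large: Wₕ = 0.42275830; term = 0.42275830²·(1 − 0.04373726)·173/558 = 0.052987499.
Medium: Wₕ = 0.19245808; term = 0.19245808²·(1 − 0.14583333)·34.9/847 = 0.0013036378.
Very large: Wₕ = 0.38478362; term = 0.38478362²·(1 − 0.04219773)·299/490 = 0.08653347.
Sum = 0.14082461.
SE = √(0.14082461) = 0.37527.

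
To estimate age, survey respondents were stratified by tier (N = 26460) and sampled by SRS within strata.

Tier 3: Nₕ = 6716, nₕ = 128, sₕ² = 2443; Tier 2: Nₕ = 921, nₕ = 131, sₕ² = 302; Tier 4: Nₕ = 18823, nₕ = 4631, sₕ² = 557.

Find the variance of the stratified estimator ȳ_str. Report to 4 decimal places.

1.2544

Var(ȳ_str) = Σₕ Wₕ²(1 − fₕ)sₕ²/nₕ with Wₕ = Nₕ/N, N = 26460.
Tier 3: Wₕ = 0.25381708; term = 0.25381708²·(1 − 0.01905896)·2443/128 = 1.206141.
Tier 2: Wₕ = 0.03480726; term = 0.03480726²·(1 − 0.14223670)·302/131 = 0.0023957566.
Tier 4: Wₕ = 0.71137566; term = 0.71137566²·(1 − 0.24602879)·557/4631 = 0.045891598.
Sum = 1.2544284.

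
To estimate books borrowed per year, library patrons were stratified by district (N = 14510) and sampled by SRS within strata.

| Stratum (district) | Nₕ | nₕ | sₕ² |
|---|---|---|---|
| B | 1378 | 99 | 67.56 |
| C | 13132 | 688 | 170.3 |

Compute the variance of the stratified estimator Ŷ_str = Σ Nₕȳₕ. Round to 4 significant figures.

4.165 × 10^7

Var(Ŷ_str) = Σₕ Nₕ²(1 − fₕ)sₕ²/nₕ.
B: 1378²·(1 − 99/1378)·67.56/99 = 1.2027468 × 10^6.
C: 13132²·(1 − 688/13132)·170.3/688 = 4.0449866 × 10^7.
Sum = 4.1652613 × 10^7.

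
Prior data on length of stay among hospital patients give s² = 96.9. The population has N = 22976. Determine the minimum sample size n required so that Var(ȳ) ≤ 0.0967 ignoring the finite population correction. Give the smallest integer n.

1003

Without fpc, n₀ = s²/D = 96.9/0.0967 = 1002.0683.
Rounding up, n = 1003.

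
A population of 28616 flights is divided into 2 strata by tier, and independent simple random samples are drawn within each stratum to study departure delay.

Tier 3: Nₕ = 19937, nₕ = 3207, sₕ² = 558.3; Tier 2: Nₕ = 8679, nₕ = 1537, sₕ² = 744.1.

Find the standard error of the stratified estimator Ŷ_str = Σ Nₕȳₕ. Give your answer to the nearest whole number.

9385

Var(Ŷ_str) = Σₕ Nₕ²(1 − fₕ)sₕ²/nₕ.
Tier 3: 19937²·(1 − 3207/19937)·558.3/3207 = 5.8066335 × 10^7.
Tier 2: 8679²·(1 − 1537/8679)·744.1/1537 = 3.0008685 × 10^7.
Sum = 8.807502 × 10^7.
SE = √(8.807502 × 10^7) = 9385.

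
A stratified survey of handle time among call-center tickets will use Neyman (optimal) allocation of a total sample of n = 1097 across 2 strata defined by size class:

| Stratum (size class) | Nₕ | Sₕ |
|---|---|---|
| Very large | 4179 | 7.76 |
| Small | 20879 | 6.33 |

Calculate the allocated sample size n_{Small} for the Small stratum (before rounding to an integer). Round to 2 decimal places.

880.86

Neyman allocation: nₕ = n·NₕSₕ / Σⱼ NⱼSⱼ.
Σ NⱼSⱼ = 4179·7.76 + 20879·6.33 = 164593.11.
n_{Small} = 1097·20879·6.33 / 164593.11 = 880.86.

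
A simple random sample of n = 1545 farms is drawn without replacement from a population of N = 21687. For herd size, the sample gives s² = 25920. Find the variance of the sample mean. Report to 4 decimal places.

Under SRS without replacement, Var(ȳ) = (1 − f)·s²/n with f = n/N = 1545/21687 = 0.07124084.
Var(ȳ) = (1 − 0.07124084)·25920/1545 = 0.92875916·16.776699 = 15.581513.

15.5815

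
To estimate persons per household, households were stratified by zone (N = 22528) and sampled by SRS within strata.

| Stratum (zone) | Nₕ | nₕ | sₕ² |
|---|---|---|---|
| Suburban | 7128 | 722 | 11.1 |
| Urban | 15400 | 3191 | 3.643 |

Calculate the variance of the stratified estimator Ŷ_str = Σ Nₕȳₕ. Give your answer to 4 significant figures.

916700

Var(Ŷ_str) = Σₕ Nₕ²(1 − fₕ)sₕ²/nₕ.
Suburban: 7128²·(1 − 722/7128)·11.1/722 = 702005.33.
Urban: 15400²·(1 − 3191/15400)·3.643/3191 = 214651.13.
Sum = 916656.46.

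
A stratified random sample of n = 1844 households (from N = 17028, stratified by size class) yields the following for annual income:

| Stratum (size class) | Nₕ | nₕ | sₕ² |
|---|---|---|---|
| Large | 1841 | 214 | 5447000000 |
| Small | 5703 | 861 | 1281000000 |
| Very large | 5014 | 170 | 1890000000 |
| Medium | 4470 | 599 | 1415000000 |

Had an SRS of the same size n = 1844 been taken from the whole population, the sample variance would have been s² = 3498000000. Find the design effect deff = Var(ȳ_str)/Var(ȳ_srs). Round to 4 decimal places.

Var(ȳ_str) = Σ Wₕ²(1−fₕ)sₕ²/nₕ with Wₕ = Nₕ/17028:
  Large: (1841/17028)²·(1−214/1841)·5447000000/214 = 262940.61
  Small: (5703/17028)²·(1−861/5703)·1281000000/861 = 141692.5
  Very large: (5014/17028)²·(1−170/5014)·1890000000/170 = 931266.68
  Medium: (4470/17028)²·(1−599/4470)·1415000000/599 = 140972.05
  → Var(ȳ_str) = 1.4768718 × 10^6.
Var(ȳ_srs) = (1 − 1844/17028)·3498000000/1844 = 1.6915368 × 10^6.
deff = (1.4768718 × 10^6) / (1.6915368 × 10^6) = 0.8731.

0.8731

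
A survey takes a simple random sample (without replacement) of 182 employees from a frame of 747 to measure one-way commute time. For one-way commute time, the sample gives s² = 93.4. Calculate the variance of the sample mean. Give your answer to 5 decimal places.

Under SRS without replacement, Var(ȳ) = (1 − f)·s²/n with f = n/N = 182/747 = 0.24364123.
Var(ȳ) = (1 − 0.24364123)·93.4/182 = 0.75635877·0.51318681 = 0.38815335.

0.38815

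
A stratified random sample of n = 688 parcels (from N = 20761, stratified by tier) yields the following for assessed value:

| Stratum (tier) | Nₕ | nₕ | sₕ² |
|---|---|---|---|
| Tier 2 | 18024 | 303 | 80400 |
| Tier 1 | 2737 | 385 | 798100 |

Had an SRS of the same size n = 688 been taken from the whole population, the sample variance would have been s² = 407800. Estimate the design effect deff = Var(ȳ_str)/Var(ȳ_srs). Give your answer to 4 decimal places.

Var(ȳ_str) = Σ Wₕ²(1−fₕ)sₕ²/nₕ with Wₕ = Nₕ/20761:
  Tier 2: (18024/20761)²·(1−303/18024)·80400/303 = 196.63295
  Tier 1: (2737/20761)²·(1−385/2737)·798100/385 = 30.960799
  → Var(ȳ_str) = 227.59375.
Var(ȳ_srs) = (1 − 688/20761)·407800/688 = 573.08996.
deff = 227.59375 / 573.08996 = 0.3971.

0.3971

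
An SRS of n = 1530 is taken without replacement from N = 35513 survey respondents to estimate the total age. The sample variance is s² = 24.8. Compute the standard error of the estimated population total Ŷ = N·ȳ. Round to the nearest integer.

Var(Ŷ) = N²·Var(ȳ) = N²·(1 − n/N)·s²/n.
f = 1530/35513 = 0.04308281; Var(ȳ) = 0.95691719·24.8/1530 = 0.015510815.
Var(Ŷ) = 35513² · 0.015510815 = 1.9561824 × 10^7.
SE(Ŷ) = √(1.9561824 × 10^7) = 4423.

4423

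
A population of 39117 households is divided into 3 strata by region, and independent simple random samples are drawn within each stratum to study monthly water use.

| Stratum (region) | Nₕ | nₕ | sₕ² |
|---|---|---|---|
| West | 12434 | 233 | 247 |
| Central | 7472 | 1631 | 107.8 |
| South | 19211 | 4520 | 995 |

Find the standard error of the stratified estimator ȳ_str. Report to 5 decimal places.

0.38418

Var(ȳ_str) = Σₕ Wₕ²(1 − fₕ)sₕ²/nₕ with Wₕ = Nₕ/N, N = 39117.
West: Wₕ = 0.31786691; term = 0.31786691²·(1 − 0.01873894)·247/233 = 0.10510327.
Central: Wₕ = 0.19101669; term = 0.19101669²·(1 − 0.21828158)·107.8/1631 = 0.0018852016.
South: Wₕ = 0.49111639; term = 0.49111639²·(1 − 0.23528187)·995/4520 = 0.040602698.
Sum = 0.14759117.
SE = √(0.14759117) = 0.38418.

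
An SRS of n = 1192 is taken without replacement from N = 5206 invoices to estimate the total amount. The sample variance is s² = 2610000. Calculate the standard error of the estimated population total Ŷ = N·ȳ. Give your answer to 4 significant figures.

Var(Ŷ) = N²·Var(ȳ) = N²·(1 − n/N)·s²/n.
f = 1192/5206 = 0.22896658; Var(ȳ) = 0.77103342·2610000/1192 = 1688.2527.
Var(Ŷ) = 5206² · 1688.2527 = 4.5755761 × 10^10.
SE(Ŷ) = √(4.5755761 × 10^10) = 213900.

213900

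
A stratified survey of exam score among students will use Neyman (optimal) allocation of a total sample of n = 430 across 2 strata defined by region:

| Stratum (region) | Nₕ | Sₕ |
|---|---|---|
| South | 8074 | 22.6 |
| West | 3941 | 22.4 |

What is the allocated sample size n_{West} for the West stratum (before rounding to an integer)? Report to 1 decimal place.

140.2

Neyman allocation: nₕ = n·NₕSₕ / Σⱼ NⱼSⱼ.
Σ NⱼSⱼ = 8074·22.6 + 3941·22.4 = 270750.8.
n_{West} = 430·3941·22.4 / 270750.8 = 140.2.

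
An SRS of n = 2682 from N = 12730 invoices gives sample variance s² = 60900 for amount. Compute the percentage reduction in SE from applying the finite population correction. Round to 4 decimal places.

11.1565

f = n/N = 2682/12730 = 0.21068342.
SE_no-fpc = √(s²/n) = 4.7651794; SE_fpc = √((1−f)s²/n) = 4.2335517.
Ratio = √(1−f) = 0.88843490. Reduction = 100·(1 − 0.88843490) = 11.1565%.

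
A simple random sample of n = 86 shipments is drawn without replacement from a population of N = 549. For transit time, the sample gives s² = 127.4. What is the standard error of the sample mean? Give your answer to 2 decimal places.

Under SRS without replacement, Var(ȳ) = (1 − f)·s²/n with f = n/N = 86/549 = 0.15664845.
Var(ȳ) = (1 − 0.15664845)·127.4/86 = 0.84335155·1.4813953 = 1.2493371.
SE(ȳ) = √(1.2493371) = 1.12.

1.12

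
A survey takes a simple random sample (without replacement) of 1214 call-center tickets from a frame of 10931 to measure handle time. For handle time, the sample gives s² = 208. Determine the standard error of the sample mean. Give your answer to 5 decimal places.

0.39026

Under SRS without replacement, Var(ȳ) = (1 − f)·s²/n with f = n/N = 1214/10931 = 0.11106029.
Var(ȳ) = (1 − 0.11106029)·208/1214 = 0.88893971·0.17133443 = 0.15230598.
SE(ȳ) = √(0.15230598) = 0.39026.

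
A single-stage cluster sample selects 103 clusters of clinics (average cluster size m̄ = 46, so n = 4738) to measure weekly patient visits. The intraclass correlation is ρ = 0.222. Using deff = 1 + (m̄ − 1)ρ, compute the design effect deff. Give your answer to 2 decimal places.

10.99

deff = 1 + (46 − 1)·0.222 = 1 + 9.99 = 10.99.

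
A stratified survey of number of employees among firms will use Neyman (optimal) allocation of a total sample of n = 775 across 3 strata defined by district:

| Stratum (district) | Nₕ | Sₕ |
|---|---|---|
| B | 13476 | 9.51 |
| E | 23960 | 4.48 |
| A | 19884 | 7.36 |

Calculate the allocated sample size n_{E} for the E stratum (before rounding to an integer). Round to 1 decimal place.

Neyman allocation: nₕ = n·NₕSₕ / Σⱼ NⱼSⱼ.
Σ NⱼSⱼ = 13476·9.51 + 23960·4.48 + 19884·7.36 = 381843.8.
n_{E} = 775·23960·4.48 / 381843.8 = 217.9.

217.9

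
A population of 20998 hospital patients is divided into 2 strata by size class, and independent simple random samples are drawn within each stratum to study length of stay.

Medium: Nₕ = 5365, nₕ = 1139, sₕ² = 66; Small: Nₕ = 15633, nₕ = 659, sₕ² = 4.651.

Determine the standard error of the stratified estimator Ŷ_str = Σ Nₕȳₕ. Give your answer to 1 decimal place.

1722.2

Var(Ŷ_str) = Σₕ Nₕ²(1 − fₕ)sₕ²/nₕ.
Medium: 5365²·(1 − 1139/5365)·66/1139 = 1.3137703 × 10^6.
Small: 15633²·(1 − 659/15633)·4.651/659 = 1.6521181 × 10^6.
Sum = 2.9658884 × 10^6.
SE = √(2.9658884 × 10^6) = 1722.2.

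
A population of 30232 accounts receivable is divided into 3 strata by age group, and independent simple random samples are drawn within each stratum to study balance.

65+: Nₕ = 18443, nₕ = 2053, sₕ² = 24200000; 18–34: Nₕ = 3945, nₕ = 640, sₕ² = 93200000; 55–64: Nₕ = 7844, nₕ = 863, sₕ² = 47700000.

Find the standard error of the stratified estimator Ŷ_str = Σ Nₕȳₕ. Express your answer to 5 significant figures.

2.9135 × 10^6

Var(Ŷ_str) = Σₕ Nₕ²(1 − fₕ)sₕ²/nₕ.
65+: 18443²·(1 − 2053/18443)·24200000/2053 = 3.5631732 × 10^12.
18–34: 3945²·(1 − 640/3945)·93200000/640 = 1.8986915 × 10^12.
55–64: 7844²·(1 − 863/7844)·47700000/863 = 3.0266542 × 10^12.
Sum = 8.4885189 × 10^12.
SE = √(8.4885189 × 10^12) = 2.9135 × 10^6.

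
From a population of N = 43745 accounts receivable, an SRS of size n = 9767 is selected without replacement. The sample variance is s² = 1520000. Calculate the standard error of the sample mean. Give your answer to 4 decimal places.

10.9945

Under SRS without replacement, Var(ȳ) = (1 − f)·s²/n with f = n/N = 9767/43745 = 0.22327123.
Var(ȳ) = (1 − 0.22327123)·1520000/9767 = 0.77672877·155.62609 = 120.87926.
SE(ȳ) = √(120.87926) = 10.9945.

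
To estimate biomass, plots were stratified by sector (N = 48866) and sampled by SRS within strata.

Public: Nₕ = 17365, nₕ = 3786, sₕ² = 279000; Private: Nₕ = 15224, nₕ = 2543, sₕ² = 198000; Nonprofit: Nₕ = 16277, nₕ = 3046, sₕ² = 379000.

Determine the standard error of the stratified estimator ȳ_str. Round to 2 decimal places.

4.98

Var(ȳ_str) = Σₕ Wₕ²(1 − fₕ)sₕ²/nₕ with Wₕ = Nₕ/N, N = 48866.
Public: Wₕ = 0.35535955; term = 0.35535955²·(1 − 0.21802476)·279000/3786 = 7.2770036.
Private: Wₕ = 0.31154586; term = 0.31154586²·(1 − 0.16703889)·198000/2543 = 6.294881.
Nonprofit: Wₕ = 0.33309459; term = 0.33309459²·(1 − 0.18713522)·379000/3046 = 11.221806.
Sum = 24.793691.
SE = √(24.793691) = 4.98.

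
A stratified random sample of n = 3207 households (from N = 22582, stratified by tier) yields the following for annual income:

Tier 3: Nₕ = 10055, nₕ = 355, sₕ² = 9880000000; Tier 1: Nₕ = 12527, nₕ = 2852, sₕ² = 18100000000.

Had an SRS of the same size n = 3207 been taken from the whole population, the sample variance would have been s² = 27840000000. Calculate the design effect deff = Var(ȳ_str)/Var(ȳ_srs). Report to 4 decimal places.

0.9172

Var(ȳ_str) = Σ Wₕ²(1−fₕ)sₕ²/nₕ with Wₕ = Nₕ/22582:
  Tier 3: (10055/22582)²·(1−355/10055)·9880000000/355 = 5.3230138 × 10^6
  Tier 1: (12527/22582)²·(1−2852/12527)·18100000000/2852 = 1.5083506 × 10^6
  → Var(ȳ_str) = 6.8313644 × 10^6.
Var(ȳ_srs) = (1 − 3207/22582)·27840000000/3207 = 7.44817 × 10^6.
deff = (6.8313644 × 10^6) / (7.44817 × 10^6) = 0.9172.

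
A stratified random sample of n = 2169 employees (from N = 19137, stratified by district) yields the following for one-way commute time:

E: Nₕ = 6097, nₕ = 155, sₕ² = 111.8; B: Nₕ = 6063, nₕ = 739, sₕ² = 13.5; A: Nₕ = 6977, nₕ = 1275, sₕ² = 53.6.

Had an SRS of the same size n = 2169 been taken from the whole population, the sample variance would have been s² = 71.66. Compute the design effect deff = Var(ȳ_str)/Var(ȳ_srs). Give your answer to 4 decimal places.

2.6466

Var(ȳ_str) = Σ Wₕ²(1−fₕ)sₕ²/nₕ with Wₕ = Nₕ/19137:
  E: (6097/19137)²·(1−155/6097)·111.8/155 = 0.071352835
  B: (6063/19137)²·(1−739/6063)·13.5/739 = 0.0016101533
  A: (6977/19137)²·(1−1275/6977)·53.6/1275 = 0.0045667036
  → Var(ȳ_str) = 0.077529692.
Var(ȳ_srs) = (1 − 2169/19137)·71.66/2169 = 0.029293688.
deff = 0.077529692 / 0.029293688 = 2.6466.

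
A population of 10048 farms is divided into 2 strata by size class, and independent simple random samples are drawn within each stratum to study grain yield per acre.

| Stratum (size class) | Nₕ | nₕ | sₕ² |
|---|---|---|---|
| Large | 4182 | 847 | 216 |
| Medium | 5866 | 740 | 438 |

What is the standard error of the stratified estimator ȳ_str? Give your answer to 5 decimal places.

Var(ȳ_str) = Σₕ Wₕ²(1 − fₕ)sₕ²/nₕ with Wₕ = Nₕ/N, N = 10048.
Large: Wₕ = 0.41620223; term = 0.41620223²·(1 − 0.20253467)·216/847 = 0.035228241.
Medium: Wₕ = 0.58379777; term = 0.58379777²·(1 − 0.12615070)·438/740 = 0.17628031.
Sum = 0.21150855.
SE = √(0.21150855) = 0.45990.

0.45990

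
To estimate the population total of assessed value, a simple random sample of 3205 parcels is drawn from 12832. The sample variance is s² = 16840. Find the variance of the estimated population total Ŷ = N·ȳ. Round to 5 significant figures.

Var(Ŷ) = N²·Var(ȳ) = N²·(1 − n/N)·s²/n.
f = 3205/12832 = 0.24976621; Var(ȳ) = 0.75023379·16840/3205 = 3.941946.
Var(Ŷ) = 12832² · 3.941946 = 6.4908171 × 10^8.

6.4908 × 10^8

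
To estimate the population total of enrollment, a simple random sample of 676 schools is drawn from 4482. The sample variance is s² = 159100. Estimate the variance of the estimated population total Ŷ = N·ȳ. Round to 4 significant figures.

Var(Ŷ) = N²·Var(ȳ) = N²·(1 − n/N)·s²/n.
f = 676/4482 = 0.15082552; Var(ȳ) = 0.84917448·159100/676 = 199.85748.
Var(Ŷ) = 4482² · 199.85748 = 4.0148018 × 10^9.

4.015 × 10^9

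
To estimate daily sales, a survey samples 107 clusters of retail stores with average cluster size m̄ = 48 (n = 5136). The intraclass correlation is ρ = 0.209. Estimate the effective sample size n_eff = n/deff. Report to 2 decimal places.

deff = 1 + (48 − 1)·0.209 = 1 + 9.823 = 10.823.
n_eff = 5136 / 10.823 = 474.54.

474.54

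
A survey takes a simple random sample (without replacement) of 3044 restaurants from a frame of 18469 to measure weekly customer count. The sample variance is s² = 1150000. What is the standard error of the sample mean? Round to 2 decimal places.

17.76

Under SRS without replacement, Var(ȳ) = (1 − f)·s²/n with f = n/N = 3044/18469 = 0.16481672.
Var(ȳ) = (1 − 0.16481672)·1150000/3044 = 0.83518328·377.79238 = 315.52588.
SE(ȳ) = √(315.52588) = 17.76.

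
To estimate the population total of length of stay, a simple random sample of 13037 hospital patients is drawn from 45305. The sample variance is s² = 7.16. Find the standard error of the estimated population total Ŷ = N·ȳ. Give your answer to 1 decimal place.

896.0

Var(Ŷ) = N²·Var(ȳ) = N²·(1 − n/N)·s²/n.
f = 13037/45305 = 0.28776073; Var(ȳ) = 0.71223927·7.16/13037 = 3.9116615 × 10^-4.
Var(Ŷ) = 45305² · (3.9116615 × 10^-4) = 802885.35.
SE(Ŷ) = √(802885.35) = 896.0.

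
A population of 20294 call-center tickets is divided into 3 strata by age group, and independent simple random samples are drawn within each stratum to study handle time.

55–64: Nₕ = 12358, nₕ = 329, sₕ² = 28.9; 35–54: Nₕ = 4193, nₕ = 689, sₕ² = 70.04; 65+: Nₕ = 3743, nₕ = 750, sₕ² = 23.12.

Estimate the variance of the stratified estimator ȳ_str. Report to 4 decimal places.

Var(ȳ_str) = Σₕ Wₕ²(1 − fₕ)sₕ²/nₕ with Wₕ = Nₕ/N, N = 20294.
55–64: Wₕ = 0.60894846; term = 0.60894846²·(1 − 0.02662243)·28.9/329 = 0.031706211.
35–54: Wₕ = 0.20661279; term = 0.20661279²·(1 − 0.16432149)·70.04/689 = 0.0036264406.
65+: Wₕ = 0.18443875; term = 0.18443875²·(1 − 0.20037403)·23.12/750 = 8.3852844 × 10^-4.
Sum = 0.03617118.

0.0362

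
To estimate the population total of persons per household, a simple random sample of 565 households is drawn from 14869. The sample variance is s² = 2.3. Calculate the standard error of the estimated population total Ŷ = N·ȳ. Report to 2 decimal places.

Var(Ŷ) = N²·Var(ȳ) = N²·(1 − n/N)·s²/n.
f = 565/14869 = 0.03799852; Var(ȳ) = 0.96200148·2.3/565 = 0.0039161122.
Var(Ŷ) = 14869² · 0.0039161122 = 865802.13.
SE(Ŷ) = √(865802.13) = 930.48.

930.48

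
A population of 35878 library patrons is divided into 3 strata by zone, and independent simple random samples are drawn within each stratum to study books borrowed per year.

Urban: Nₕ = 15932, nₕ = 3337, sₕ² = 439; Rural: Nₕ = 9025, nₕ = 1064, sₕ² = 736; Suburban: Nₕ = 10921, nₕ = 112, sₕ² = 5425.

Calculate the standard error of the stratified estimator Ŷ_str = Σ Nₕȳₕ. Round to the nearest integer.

76118

Var(Ŷ_str) = Σₕ Nₕ²(1 − fₕ)sₕ²/nₕ.
Urban: 15932²·(1 − 3337/15932)·439/3337 = 2.639835 × 10^7.
Rural: 9025²·(1 − 1064/9025)·736/1064 = 4.9699386 × 10^7.
Suburban: 10921²·(1 − 112/10921)·5425/112 = 5.717809 × 10^9.
Sum = 5.7939067 × 10^9.
SE = √(5.7939067 × 10^9) = 76118.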